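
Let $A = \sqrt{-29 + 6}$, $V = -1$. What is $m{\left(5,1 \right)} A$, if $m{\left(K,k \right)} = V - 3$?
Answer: $- 4 i \sqrt{23} \approx - 19.183 i$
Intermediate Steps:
$m{\left(K,k \right)} = -4$ ($m{\left(K,k \right)} = -1 - 3 = -4$)
$A = i \sqrt{23}$ ($A = \sqrt{-23} = i \sqrt{23} \approx 4.7958 i$)
$m{\left(5,1 \right)} A = - 4 i \sqrt{23}$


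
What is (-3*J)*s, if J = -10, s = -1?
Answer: -30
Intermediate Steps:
(-3*J)*s = -3*(-10)*(-1) = 30*(-1) = -30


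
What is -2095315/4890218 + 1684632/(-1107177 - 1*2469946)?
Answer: -925495129913/1028994781342 ≈ -0.89942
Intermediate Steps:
-2095315/4890218 + 1684632/(-1107177 - 1*2469946) = -2095315*1/4890218 + 1684632/(-1107177 - 2469946) = -2095315/4890218 + 1684632/(-3577123) = -2095315/4890218 + 1684632*(-1/3577123) = -2095315/4890218 - 99096/210419 = -925495129913/1028994781342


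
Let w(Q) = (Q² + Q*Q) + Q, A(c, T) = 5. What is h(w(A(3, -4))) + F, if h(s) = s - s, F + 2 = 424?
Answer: 422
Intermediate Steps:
w(Q) = Q + 2*Q² (w(Q) = (Q² + Q²) + Q = 2*Q² + Q = Q + 2*Q²)
F = 422 (F = -2 + 424 = 422)
h(s) = 0
h(w(A(3, -4))) + F = 0 + 422 = 422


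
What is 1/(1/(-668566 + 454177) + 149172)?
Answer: 214389/31980835907 ≈ 6.7037e-6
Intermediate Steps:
1/(1/(-668566 + 454177) + 149172) = 1/(1/(-214389) + 149172) = 1/(-1/214389 + 149172) = 1/(31980835907/214389) = 214389/31980835907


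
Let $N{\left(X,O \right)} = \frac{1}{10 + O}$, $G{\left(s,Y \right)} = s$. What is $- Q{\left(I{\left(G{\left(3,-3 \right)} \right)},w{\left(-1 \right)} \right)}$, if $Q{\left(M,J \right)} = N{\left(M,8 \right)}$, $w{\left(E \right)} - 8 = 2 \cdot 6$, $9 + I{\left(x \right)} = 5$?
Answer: $- \frac{1}{18} \approx -0.055556$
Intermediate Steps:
$I{\left(x \right)} = -4$ ($I{\left(x \right)} = -9 + 5 = -4$)
$w{\left(E \right)} = 20$ ($w{\left(E \right)} = 8 + 2 \cdot 6 = 8 + 12 = 20$)
$Q{\left(M,J \right)} = \frac{1}{18}$ ($Q{\left(M,J \right)} = \frac{1}{10 + 8} = \frac{1}{18}$)
$- Q{\left(I{\left(G{\left(3,-3 \right)} \right)},w{\left(-1 \right)} \right)} = \left(-1\right) \frac{1}{18} = - \frac{1}{18}$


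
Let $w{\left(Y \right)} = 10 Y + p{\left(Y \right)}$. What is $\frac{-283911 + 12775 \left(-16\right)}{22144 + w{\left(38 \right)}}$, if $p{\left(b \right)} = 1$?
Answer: $- \frac{488311}{22525} \approx -21.679$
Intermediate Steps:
$w{\left(Y \right)} = 1 + 10 Y$ ($w{\left(Y \right)} = 10 Y + 1 = 1 + 10 Y$)
$\frac{-283911 + 12775 \left(-16\right)}{22144 + w{\left(38 \right)}} = \frac{-283911 + 12775 \left(-16\right)}{22144 + \left(1 + 10 \cdot 38\right)} = \frac{-283911 - 204400}{22144 + \left(1 + 380\right)} = - \frac{488311}{22144 + 381} = - \frac{488311}{22525}$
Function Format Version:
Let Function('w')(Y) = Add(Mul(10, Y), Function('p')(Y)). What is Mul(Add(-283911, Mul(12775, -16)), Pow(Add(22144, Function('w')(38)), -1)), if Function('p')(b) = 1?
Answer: Rational(-488311, 22525) ≈ -21.679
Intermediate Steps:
Function('w')(Y) = Add(1, Mul(10, Y)) (Function('w')(Y) = Add(Mul(10, Y), 1) = Add(1, Mul(10, Y)))
Mul(Add(-283911, Mul(12775, -16)), Pow(Add(22144, Function('w')(38)), -1)) = Mul(Add(-283911, Mul(12775, -16)), Pow(Add(22144, Add(1, Mul(10, 38))), -1)) = Mul(Add(-283911, -204400), Pow(Add(22144, Add(1, 380)), -1)) = Mul(-488311, Pow(Add(22144, 381), -1)) = Mul(-488311, Pow(22525, -1)) = Mul(-488311, Rational(1, 22525)) = Rational(-488311, 22525)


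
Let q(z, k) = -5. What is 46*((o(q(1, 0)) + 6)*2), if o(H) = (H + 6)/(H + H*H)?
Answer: 2783/5 ≈ 556.60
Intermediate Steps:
o(H) = (6 + H)/(H + H**2)
46*((o(q(1, 0)) + 6)*2) = 46*(((6 - 5)/((-5)*(1 - 5)) + 6)*2) = 46*((-1/5*1/(-4) + 6)*2) = 46*((-1/5*(-1/4)*1 + 6)*2) = 46*((1/20 + 6)*2) = 46*((121/20)*2) = 46*(121/10) = 2783/5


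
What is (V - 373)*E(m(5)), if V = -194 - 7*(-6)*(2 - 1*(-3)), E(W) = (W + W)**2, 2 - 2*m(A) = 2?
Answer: 0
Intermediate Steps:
m(A) = 0 (m(A) = 1 - 1/2*2 = 1 - 1 = 0)
E(W) = 4*W**2 (E(W) = (2*W)**2 = 4*W**2)
V = 16 (V = -194 - (-42)*(2 + 3) = -194 - (-42)*5 = -194 - 1*(-210) = -194 + 210 = 16)
(V - 373)*E(m(5)) = (16 - 373)*(4*0**2) = -1428*0 = -357*0 = 0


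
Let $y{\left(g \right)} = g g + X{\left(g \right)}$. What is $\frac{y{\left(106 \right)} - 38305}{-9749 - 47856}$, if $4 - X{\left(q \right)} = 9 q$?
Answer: $\frac{28019}{57605} \approx 0.4864$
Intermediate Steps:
$X{\left(q \right)} = 4 - 9 q$
$y{\left(g \right)} = 4 + g^{2} - 9 g$ ($y{\left(g \right)} = g g - \left(-4 + 9 g\right) = g^{2} - \left(-4 + 9 g\right) = 4 + g^{2} - 9 g$)
$\frac{y{\left(106 \right)} - 38305}{-9749 - 47856} = \frac{\left(4 + 106^{2} - 954\right) - 38305}{-9749 - 47856} = \frac{\left(4 + 11236 - 954\right) - 38305}{-57605} = \left(10286 - 38305\right) \left(- \frac{1}{57605}\right) = \left(-28019\right) \left(- \frac{1}{57605}\right) = \frac{28019}{57605}$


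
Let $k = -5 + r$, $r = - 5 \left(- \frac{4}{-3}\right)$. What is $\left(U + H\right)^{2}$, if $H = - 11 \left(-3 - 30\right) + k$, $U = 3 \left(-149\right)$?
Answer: $\frac{82369}{9} \approx 9152.1$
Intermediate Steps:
$r = - \frac{20}{3}$ ($r = - 5 \left(\left(-4\right) \left(- \frac{1}{3}\right)\right) = \left(-5\right) \frac{4}{3} = - \frac{20}{3} \approx -6.6667$)
$k = - \frac{35}{3}$ ($k = -5 - \frac{20}{3} = - \frac{35}{3} \approx -11.667$)
$U = -447$
$H = \frac{1054}{3}$ ($H = - 11 \left(-3 - 30\right) - \frac{35}{3} = \left(-11\right) \left(-33\right) - \frac{35}{3} = 363 - \frac{35}{3} = \frac{1054}{3} \approx 351.33$)
$\left(U + H\right)^{2} = \left(-447 + \frac{1054}{3}\right)^{2} = \left(- \frac{287}{3}\right)^{2} = \frac{82369}{9}$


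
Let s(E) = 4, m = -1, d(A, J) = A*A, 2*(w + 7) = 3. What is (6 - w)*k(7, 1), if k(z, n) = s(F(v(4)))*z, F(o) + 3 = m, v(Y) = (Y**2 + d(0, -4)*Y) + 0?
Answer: 322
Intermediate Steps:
w = -11/2 (w = -7 + (1/2)*3 = -7 + 3/2 = -11/2 ≈ -5.5000)
d(A, J) = A**2
v(Y) = Y**2 (v(Y) = (Y**2 + 0**2*Y) + 0 = (Y**2 + 0*Y) + 0 = (Y**2 + 0) + 0 = Y**2 + 0 = Y**2)
F(o) = -4 (F(o) = -3 - 1 = -4)
k(z, n) = 4*z
(6 - w)*k(7, 1) = (6 - 1*(-11/2))*(4*7) = (6 + 11/2)*28 = (23/2)*28 = 322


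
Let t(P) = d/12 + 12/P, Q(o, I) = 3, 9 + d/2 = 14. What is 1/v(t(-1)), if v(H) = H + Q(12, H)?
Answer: -6/49 ≈ -0.12245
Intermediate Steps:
d = 10 (d = -18 + 2*14 = -18 + 28 = 10)
t(P) = 5/6 + 12/P (t(P) = 10/12 + 12/P = 10*(1/12) + 12/P = 5/6 + 12/P)
v(H) = 3 + H (v(H) = H + 3 = 3 + H)
1/v(t(-1)) = 1/(3 + (5/6 + 12/(-1))) = 1/(3 + (5/6 + 12*(-1))) = 1/(3 + (5/6 - 12)) = 1/(3 - 67/6) = 1/(-49/6) = -6/49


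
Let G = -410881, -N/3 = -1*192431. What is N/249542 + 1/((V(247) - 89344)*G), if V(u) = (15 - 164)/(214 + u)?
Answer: 9769677758833432351/4223063379022619966 ≈ 2.3134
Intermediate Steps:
N = 577293 (N = -(-3)*192431 = -3*(-192431) = 577293)
V(u) = -149/(214 + u)
N/249542 + 1/((V(247) - 89344)*G) = 577293/249542 + 1/(-149/(214 + 247) - 89344*(-410881)) = 577293*(1/249542) - 1/410881/(-149/461 - 89344) = 577293/249542 - 1/410881/(-149*1/461 - 89344) = 577293/249542 - 1/410881/(-149/461 - 89344) = 577293/249542 - 1/410881/(-41187733/461) = 577293/249542 - 461/41187733*(-1/410881) = 577293/249542 + 461/16923256922773 = 9769677758833432351/4223063379022619966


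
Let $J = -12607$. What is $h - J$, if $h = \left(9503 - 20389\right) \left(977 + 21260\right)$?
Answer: $-242059375$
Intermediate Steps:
$h = -242071982$ ($h = \left(-10886\right) 22237 = -242071982$)
$h - J = -242071982 - -12607 = -242071982 + 12607 = -242059375$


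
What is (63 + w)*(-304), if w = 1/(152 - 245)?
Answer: -1780832/93 ≈ -19149.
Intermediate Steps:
w = -1/93 (w = 1/(-93) = -1/93 ≈ -0.010753)
(63 + w)*(-304) = (63 - 1/93)*(-304) = (5858/93)*(-304) = -1780832/93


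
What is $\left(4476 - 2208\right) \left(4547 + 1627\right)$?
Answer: $14002632$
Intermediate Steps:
$\left(4476 - 2208\right) \left(4547 + 1627\right) = 2268 \cdot 6174 = 14002632$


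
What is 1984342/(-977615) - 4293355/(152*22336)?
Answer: -10934232210949/3319073313280 ≈ -3.2944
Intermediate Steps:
1984342/(-977615) - 4293355/(152*22336) = 1984342*(-1/977615) - 4293355/3395072 = -1984342/977615 - 4293355*1/3395072 = -1984342/977615 - 4293355/3395072 = -10934232210949/3319073313280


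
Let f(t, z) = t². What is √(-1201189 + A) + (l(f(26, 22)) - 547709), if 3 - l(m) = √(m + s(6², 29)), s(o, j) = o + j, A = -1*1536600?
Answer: -547706 - √741 + I*√2737789 ≈ -5.4773e+5 + 1654.6*I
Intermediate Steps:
A = -1536600
s(o, j) = j + o
l(m) = 3 - √(65 + m) (l(m) = 3 - √(m + (29 + 6²)) = 3 - √(m + (29 + 36)) = 3 - √(m + 65) = 3 - √(65 + m))
√(-1201189 + A) + (l(f(26, 22)) - 547709) = √(-1201189 - 1536600) + ((3 - √(65 + 26²)) - 547709) = √(-2737789) + ((3 - √(65 + 676)) - 547709) = I*√2737789 + ((3 - √741) - 547709) = I*√2737789 + (-547706 - √741) = -547706 - √741 + I*√2737789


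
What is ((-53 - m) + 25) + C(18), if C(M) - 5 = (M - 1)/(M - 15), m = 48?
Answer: -196/3 ≈ -65.333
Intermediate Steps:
C(M) = 5 + (-1 + M)/(-15 + M) (C(M) = 5 + (M - 1)/(M - 15) = 5 + (-1 + M)/(-15 + M))
((-53 - m) + 25) + C(18) = ((-53 - 1*48) + 25) + 2*(-38 + 3*18)/(-15 + 18) = ((-53 - 48) + 25) + 2*(-38 + 54)/3 = (-101 + 25) + 2*(1/3)*16 = -76 + 32/3 = -196/3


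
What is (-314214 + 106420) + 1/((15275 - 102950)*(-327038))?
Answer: -5958089133530099/28673056650 ≈ -2.0779e+5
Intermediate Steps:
(-314214 + 106420) + 1/((15275 - 102950)*(-327038)) = -207794 - 1/327038/(-87675) = -207794 - 1/87675*(-1/327038) = -207794 + 1/28673056650 = -5958089133530099/28673056650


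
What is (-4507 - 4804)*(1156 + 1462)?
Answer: -24376198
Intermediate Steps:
(-4507 - 4804)*(1156 + 1462) = -9311*2618 = -24376198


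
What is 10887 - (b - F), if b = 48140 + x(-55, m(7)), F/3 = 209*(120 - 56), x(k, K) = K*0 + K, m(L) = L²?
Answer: 2826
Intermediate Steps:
x(k, K) = K (x(k, K) = 0 + K = K)
F = 40128 (F = 3*(209*(120 - 56)) = 3*(209*64) = 3*13376 = 40128)
b = 48189 (b = 48140 + 7² = 48140 + 49 = 48189)
10887 - (b - F) = 10887 - (48189 - 1*40128) = 10887 - (48189 - 40128) = 10887 - 1*8061 = 10887 - 8061 = 2826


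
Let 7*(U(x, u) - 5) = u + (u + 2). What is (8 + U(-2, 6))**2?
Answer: 225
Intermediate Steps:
U(x, u) = 37/7 + 2*u/7 (U(x, u) = 5 + (u + (u + 2))/7 = 5 + (u + (2 + u))/7 = 5 + (2 + 2*u)/7 = 5 + (2/7 + 2*u/7) = 37/7 + 2*u/7)
(8 + U(-2, 6))**2 = (8 + (37/7 + (2/7)*6))**2 = (8 + (37/7 + 12/7))**2 = (8 + 7)**2 = 15**2 = 225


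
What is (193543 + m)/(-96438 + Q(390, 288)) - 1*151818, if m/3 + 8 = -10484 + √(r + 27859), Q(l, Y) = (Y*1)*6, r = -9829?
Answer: -14378844847/94710 - √18030/31570 ≈ -1.5182e+5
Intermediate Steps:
Q(l, Y) = 6*Y (Q(l, Y) = Y*6 = 6*Y)
m = -31476 + 3*√18030 (m = -24 + 3*(-10484 + √(-9829 + 27859)) = -24 + 3*(-10484 + √18030) = -24 + (-31452 + 3*√18030) = -31476 + 3*√18030 ≈ -31073.)
(193543 + m)/(-96438 + Q(390, 288)) - 1*151818 = (193543 + (-31476 + 3*√18030))/(-96438 + 6*288) - 1*151818 = (162067 + 3*√18030)/(-96438 + 1728) - 151818 = (162067 + 3*√18030)/(-94710) - 151818 = (162067 + 3*√18030)*(-1/94710) - 151818 = (-162067/94710 - √18030/31570) - 151818 = -14378844847/94710 - √18030/31570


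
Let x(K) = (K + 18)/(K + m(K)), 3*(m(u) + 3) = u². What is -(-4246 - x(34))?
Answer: 5303410/1249 ≈ 4246.1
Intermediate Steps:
m(u) = -3 + u²/3
x(K) = (18 + K)/(-3 + K + K²/3) (x(K) = (K + 18)/(K + (-3 + K²/3)) = (18 + K)/(-3 + K + K²/3))
-(-4246 - x(34)) = -(-4246 - 3*(18 + 34)/(-9 + 34² + 3*34)) = -(-4246 - 3*52/(-9 + 1156 + 102)) = -(-4246 - 3*52/1249) = -(-4246 - 1*156/1249) = -(-4246 - 156/1249) = -1*(-5303410/1249) = 5303410/1249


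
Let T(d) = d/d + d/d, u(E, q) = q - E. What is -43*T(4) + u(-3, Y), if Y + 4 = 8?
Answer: -79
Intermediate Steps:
Y = 4 (Y = -4 + 8 = 4)
T(d) = 2 (T(d) = 1 + 1 = 2)
-43*T(4) + u(-3, Y) = -43*2 + (4 - 1*(-3)) = -86 + (4 + 3) = -86 + 7 = -79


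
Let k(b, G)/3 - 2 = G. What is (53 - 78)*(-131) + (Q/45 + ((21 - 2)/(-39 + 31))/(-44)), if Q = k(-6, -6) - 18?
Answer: 3457753/1056 ≈ 3274.4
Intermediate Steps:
k(b, G) = 6 + 3*G
Q = -30 (Q = (6 + 3*(-6)) - 18 = (6 - 18) - 18 = -12 - 18 = -30)
(53 - 78)*(-131) + (Q/45 + ((21 - 2)/(-39 + 31))/(-44)) = (53 - 78)*(-131) + (-30/45 + ((21 - 2)/(-39 + 31))/(-44)) = -25*(-131) + (-30*1/45 + (19/(-8))*(-1/44)) = 3275 + (-⅔ + (19*(-⅛))*(-1/44)) = 3275 + (-⅔ - 19/8*(-1/44)) = 3275 + (-⅔ + 19/352) = 3275 - 647/1056 = 3457753/1056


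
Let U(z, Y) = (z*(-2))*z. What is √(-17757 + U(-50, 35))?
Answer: I*√22757 ≈ 150.85*I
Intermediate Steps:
U(z, Y) = -2*z² (U(z, Y) = (-2*z)*z = -2*z²)
√(-17757 + U(-50, 35)) = √(-17757 - 2*(-50)²) = √(-17757 - 2*2500) = √(-17757 - 5000) = √(-22757) = I*√22757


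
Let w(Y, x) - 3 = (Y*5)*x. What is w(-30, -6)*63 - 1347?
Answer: 55542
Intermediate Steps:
w(Y, x) = 3 + 5*Y*x (w(Y, x) = 3 + (Y*5)*x = 3 + (5*Y)*x = 3 + 5*Y*x)
w(-30, -6)*63 - 1347 = (3 + 5*(-30)*(-6))*63 - 1347 = (3 + 900)*63 - 1347 = 903*63 - 1347 = 56889 - 1347 = 55542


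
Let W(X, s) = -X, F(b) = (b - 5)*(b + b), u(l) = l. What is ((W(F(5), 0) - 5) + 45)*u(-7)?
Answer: -280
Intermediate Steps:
F(b) = 2*b*(-5 + b) (F(b) = (-5 + b)*(2*b) = 2*b*(-5 + b))
((W(F(5), 0) - 5) + 45)*u(-7) = ((-2*5*(-5 + 5) - 5) + 45)*(-7) = ((-2*5*0 - 5) + 45)*(-7) = ((-1*0 - 5) + 45)*(-7) = ((0 - 5) + 45)*(-7) = (-5 + 45)*(-7) = 40*(-7) = -280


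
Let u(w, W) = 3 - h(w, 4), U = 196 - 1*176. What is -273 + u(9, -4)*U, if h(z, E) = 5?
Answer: -313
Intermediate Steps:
U = 20 (U = 196 - 176 = 20)
u(w, W) = -2 (u(w, W) = 3 - 1*5 = 3 - 5 = -2)
-273 + u(9, -4)*U = -273 - 2*20 = -273 - 40 = -313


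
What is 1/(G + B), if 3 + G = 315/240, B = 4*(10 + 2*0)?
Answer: 16/613 ≈ 0.026101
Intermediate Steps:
B = 40 (B = 4*(10 + 0) = 4*10 = 40)
G = -27/16 (G = -3 + 315/240 = -3 + 315*(1/240) = -3 + 21/16 = -27/16 ≈ -1.6875)
1/(G + B) = 1/(-27/16 + 40) = 1/(613/16) = 16/613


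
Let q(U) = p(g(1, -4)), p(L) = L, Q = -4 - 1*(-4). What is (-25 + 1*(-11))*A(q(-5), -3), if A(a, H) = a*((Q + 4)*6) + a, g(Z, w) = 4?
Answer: -3600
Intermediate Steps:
Q = 0 (Q = -4 + 4 = 0)
q(U) = 4
A(a, H) = 25*a (A(a, H) = a*((0 + 4)*6) + a = a*(4*6) + a = a*24 + a = 24*a + a = 25*a)
(-25 + 1*(-11))*A(q(-5), -3) = (-25 + 1*(-11))*(25*4) = (-25 - 11)*100 = -36*100 = -3600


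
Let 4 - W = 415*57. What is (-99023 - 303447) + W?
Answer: -426121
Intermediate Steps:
W = -23651 (W = 4 - 415*57 = 4 - 1*23655 = 4 - 23655 = -23651)
(-99023 - 303447) + W = (-99023 - 303447) - 23651 = -402470 - 23651 = -426121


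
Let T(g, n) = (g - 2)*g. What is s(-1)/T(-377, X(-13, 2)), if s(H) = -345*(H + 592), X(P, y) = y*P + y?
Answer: -203895/142883 ≈ -1.4270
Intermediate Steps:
X(P, y) = y + P*y (X(P, y) = P*y + y = y + P*y)
T(g, n) = g*(-2 + g) (T(g, n) = (-2 + g)*g = g*(-2 + g))
s(H) = -204240 - 345*H (s(H) = -345*(592 + H) = -204240 - 345*H)
s(-1)/T(-377, X(-13, 2)) = (-204240 - 345*(-1))/((-377*(-2 - 377))) = (-204240 + 345)/((-377*(-379))) = -203895/142883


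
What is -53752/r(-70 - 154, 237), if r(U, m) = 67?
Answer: -53752/67 ≈ -802.27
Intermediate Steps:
-53752/r(-70 - 154, 237) = -53752/67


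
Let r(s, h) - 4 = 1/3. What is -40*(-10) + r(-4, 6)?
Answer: 1213/3 ≈ 404.33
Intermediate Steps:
r(s, h) = 13/3 (r(s, h) = 4 + 1/3 = 4 + ⅓ = 13/3)
-40*(-10) + r(-4, 6) = -40*(-10) + 13/3 = 400 + 13/3 = 1213/3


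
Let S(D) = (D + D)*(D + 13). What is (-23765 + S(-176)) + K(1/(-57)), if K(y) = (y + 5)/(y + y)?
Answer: 33469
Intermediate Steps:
S(D) = 2*D*(13 + D) (S(D) = (2*D)*(13 + D) = 2*D*(13 + D))
K(y) = (5 + y)/(2*y) (K(y) = (5 + y)/((2*y)) = (5 + y)*(1/(2*y)) = (5 + y)/(2*y))
(-23765 + S(-176)) + K(1/(-57)) = (-23765 + 2*(-176)*(13 - 176)) + (5 + 1/(-57))/(2*(1/(-57))) = (-23765 + 2*(-176)*(-163)) + (5 - 1/57)/(2*(-1/57)) = (-23765 + 57376) + (½)*(-57)*(284/57) = 33611 - 142 = 33469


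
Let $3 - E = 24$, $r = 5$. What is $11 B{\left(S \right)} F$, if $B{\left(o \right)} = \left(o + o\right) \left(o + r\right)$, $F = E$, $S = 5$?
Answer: $-23100$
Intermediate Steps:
$E = -21$ ($E = 3 - 24 = -21$)
$F = -21$
$B{\left(o \right)} = 2 o \left(5 + o\right)$ ($B{\left(o \right)} = \left(o + o\right) \left(o + 5\right) = 2 o \left(5 + o\right)$)
$11 B{\left(S \right)} F = 11 \cdot 2 \cdot 5 \left(5 + 5\right) \left(-21\right) = 11 \cdot 2 \cdot 5 \cdot 10 \left(-21\right) = 11 \cdot 100 \left(-21\right) = 1100 \left(-21\right) = -23100$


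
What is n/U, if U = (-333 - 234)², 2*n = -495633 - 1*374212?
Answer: -869845/642978 ≈ -1.3528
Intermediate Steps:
n = -869845/2 (n = (-495633 - 1*374212)/2 = (-495633 - 374212)/2 = (½)*(-869845) = -869845/2 ≈ -4.3492e+5)
U = 321489 (U = (-567)² = 321489)
n/U = -869845/2/321489 = -869845/2*1/321489 = -869845/642978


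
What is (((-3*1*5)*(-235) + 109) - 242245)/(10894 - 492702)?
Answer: 238611/481808 ≈ 0.49524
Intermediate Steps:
(((-3*1*5)*(-235) + 109) - 242245)/(10894 - 492702) = ((-3*5*(-235) + 109) - 242245)/(-481808) = ((-15*(-235) + 109) - 242245)*(-1/481808) = ((3525 + 109) - 242245)*(-1/481808) = (3634 - 242245)*(-1/481808) = -238611*(-1/481808) = 238611/481808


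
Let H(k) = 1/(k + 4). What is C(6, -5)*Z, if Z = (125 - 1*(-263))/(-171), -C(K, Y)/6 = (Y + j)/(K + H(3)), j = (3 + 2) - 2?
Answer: -10864/2451 ≈ -4.4325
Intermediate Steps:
H(k) = 1/(4 + k)
j = 3 (j = 5 - 2 = 3)
C(K, Y) = -6*(3 + Y)/(⅐ + K) (C(K, Y) = -6*(Y + 3)/(K + 1/(4 + 3)) = -6*(3 + Y)/(K + 1/7) = -6*(3 + Y)/(K + ⅐) = -6*(3 + Y)/(⅐ + K))
Z = -388/171 (Z = (125 + 263)*(-1/171) = 388*(-1/171) = -388/171 ≈ -2.2690)
C(6, -5)*Z = (42*(-3 - 1*(-5))/(1 + 7*6))*(-388/171) = (42*(-3 + 5)/(1 + 42))*(-388/171) = (42*2/43)*(-388/171) = (42*(1/43)*2)*(-388/171) = (84/43)*(-388/171) = -10864/2451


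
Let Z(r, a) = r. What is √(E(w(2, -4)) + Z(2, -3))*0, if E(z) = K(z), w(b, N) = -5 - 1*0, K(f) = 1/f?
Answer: 0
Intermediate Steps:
w(b, N) = -5 (w(b, N) = -5 + 0 = -5)
E(z) = 1/z
√(E(w(2, -4)) + Z(2, -3))*0 = √(1/(-5) + 2)*0 = √(-⅕ + 2)*0 = √(9/5)*0 = (3*√5/5)*0 = 0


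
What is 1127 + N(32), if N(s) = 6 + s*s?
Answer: 2157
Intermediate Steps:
N(s) = 6 + s²
1127 + N(32) = 1127 + (6 + 32²) = 1127 + (6 + 1024) = 1127 + 1030 = 2157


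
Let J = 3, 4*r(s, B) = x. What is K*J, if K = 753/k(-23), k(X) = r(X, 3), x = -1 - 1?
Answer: -4518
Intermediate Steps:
x = -2
r(s, B) = -½ (r(s, B) = (¼)*(-2) = -½)
k(X) = -½
K = -1506 (K = 753/(-½) = 753*(-2) = -1506)
K*J = -1506*3 = -4518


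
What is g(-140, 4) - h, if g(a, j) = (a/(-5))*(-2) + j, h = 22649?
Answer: -22701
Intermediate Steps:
g(a, j) = j + 2*a/5 (g(a, j) = (a*(-1/5))*(-2) + j = -a/5*(-2) + j = 2*a/5 + j = j + 2*a/5)
g(-140, 4) - h = (4 + (2/5)*(-140)) - 1*22649 = (4 - 56) - 22649 = -52 - 22649 = -22701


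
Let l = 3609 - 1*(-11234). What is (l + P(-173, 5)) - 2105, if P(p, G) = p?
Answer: 12565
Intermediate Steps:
l = 14843 (l = 3609 + 11234 = 14843)
(l + P(-173, 5)) - 2105 = (14843 - 173) - 2105 = 14670 - 2105 = 12565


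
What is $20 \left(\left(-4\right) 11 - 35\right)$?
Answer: $-1580$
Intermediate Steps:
$20 \left(\left(-4\right) 11 - 35\right) = 20 \left(-44 - 35\right) = 20 \left(-79\right) = -1580$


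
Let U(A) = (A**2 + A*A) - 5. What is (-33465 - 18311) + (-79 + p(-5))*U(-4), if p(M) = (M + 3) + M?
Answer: -54098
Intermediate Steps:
p(M) = 3 + 2*M (p(M) = (3 + M) + M = 3 + 2*M)
U(A) = -5 + 2*A**2 (U(A) = (A**2 + A**2) - 5 = 2*A**2 - 5 = -5 + 2*A**2)
(-33465 - 18311) + (-79 + p(-5))*U(-4) = (-33465 - 18311) + (-79 + (3 + 2*(-5)))*(-5 + 2*(-4)**2) = -51776 + (-79 + (3 - 10))*(-5 + 2*16) = -51776 + (-79 - 7)*(-5 + 32) = -51776 - 86*27 = -51776 - 2322 = -54098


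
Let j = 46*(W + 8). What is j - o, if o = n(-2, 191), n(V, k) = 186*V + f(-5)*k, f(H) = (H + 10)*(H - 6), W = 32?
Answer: 12717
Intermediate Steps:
f(H) = (-6 + H)*(10 + H) (f(H) = (10 + H)*(-6 + H) = (-6 + H)*(10 + H))
j = 1840 (j = 46*(32 + 8) = 46*40 = 1840)
n(V, k) = -55*k + 186*V (n(V, k) = 186*V + (-60 + (-5)² + 4*(-5))*k = 186*V + (-60 + 25 - 20)*k = 186*V - 55*k = -55*k + 186*V)
o = -10877 (o = -55*191 + 186*(-2) = -10505 - 372 = -10877)
j - o = 1840 - 1*(-10877) = 1840 + 10877 = 12717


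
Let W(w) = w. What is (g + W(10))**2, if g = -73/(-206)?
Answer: 4549689/42436 ≈ 107.21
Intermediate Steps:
g = 73/206 (g = -73*(-1/206) = 73/206 ≈ 0.35437)
(g + W(10))**2 = (73/206 + 10)**2 = (2133/206)**2 = 4549689/42436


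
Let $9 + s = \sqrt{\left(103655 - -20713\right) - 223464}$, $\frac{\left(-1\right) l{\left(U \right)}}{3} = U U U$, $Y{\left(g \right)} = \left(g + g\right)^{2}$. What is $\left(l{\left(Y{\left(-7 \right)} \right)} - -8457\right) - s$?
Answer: $-22580142 - 2 i \sqrt{24774} \approx -2.258 \cdot 10^{7} - 314.8 i$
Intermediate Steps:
$Y{\left(g \right)} = 4 g^{2}$ ($Y{\left(g \right)} = \left(2 g\right)^{2} = 4 g^{2}$)
$l{\left(U \right)} = - 3 U^{3}$ ($l{\left(U \right)} = - 3 U U U = - 3 U U^{2} = - 3 U^{3}$)
$s = -9 + 2 i \sqrt{24774}$ ($s = -9 + \sqrt{\left(103655 - -20713\right) - 223464} = -9 + \sqrt{\left(103655 + 20713\right) - 223464} = -9 + \sqrt{124368 - 223464} = -9 + \sqrt{-99096} = -9 + 2 i \sqrt{24774} \approx -9.0 + 314.8 i$)
$\left(l{\left(Y{\left(-7 \right)} \right)} - -8457\right) - s = \left(- 3 \left(4 \left(-7\right)^{2}\right)^{3} - -8457\right) - \left(-9 + 2 i \sqrt{24774}\right) = \left(- 3 \left(4 \cdot 49\right)^{3} + 8457\right) + \left(9 - 2 i \sqrt{24774}\right) = \left(- 3 \cdot 196^{3} + 8457\right) + \left(9 - 2 i \sqrt{24774}\right) = \left(\left(-3\right) 7529536 + 8457\right) + \left(9 - 2 i \sqrt{24774}\right) = \left(-22588608 + 8457\right) + \left(9 - 2 i \sqrt{24774}\right) = -22580151 + \left(9 - 2 i \sqrt{24774}\right) = -22580142 - 2 i \sqrt{24774}$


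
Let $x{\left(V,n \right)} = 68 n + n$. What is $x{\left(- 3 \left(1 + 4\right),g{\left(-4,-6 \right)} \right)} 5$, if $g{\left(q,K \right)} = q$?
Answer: $-1380$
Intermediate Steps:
$x{\left(V,n \right)} = 69 n$
$x{\left(- 3 \left(1 + 4\right),g{\left(-4,-6 \right)} \right)} 5 = 69 \left(-4\right) 5 = \left(-276\right) 5 = -1380$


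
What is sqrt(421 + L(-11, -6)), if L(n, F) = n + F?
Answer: 2*sqrt(101) ≈ 20.100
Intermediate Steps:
L(n, F) = F + n
sqrt(421 + L(-11, -6)) = sqrt(421 + (-6 - 11)) = sqrt(421 - 17) = sqrt(404) = 2*sqrt(101)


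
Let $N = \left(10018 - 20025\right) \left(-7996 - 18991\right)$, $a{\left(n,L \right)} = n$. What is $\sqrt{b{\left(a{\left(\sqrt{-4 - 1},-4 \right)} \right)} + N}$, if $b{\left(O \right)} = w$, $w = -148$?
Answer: $3 \sqrt{30006529} \approx 16433.0$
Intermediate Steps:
$b{\left(O \right)} = -148$
$N = 270058909$ ($N = \left(-10007\right) \left(-26987\right) = 270058909$)
$\sqrt{b{\left(a{\left(\sqrt{-4 - 1},-4 \right)} \right)} + N} = \sqrt{-148 + 270058909} = \sqrt{270058761} = 3 \sqrt{30006529}$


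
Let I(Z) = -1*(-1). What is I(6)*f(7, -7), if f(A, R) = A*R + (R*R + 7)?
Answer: 7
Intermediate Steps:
I(Z) = 1
f(A, R) = 7 + R² + A*R (f(A, R) = A*R + (R² + 7) = A*R + (7 + R²) = 7 + R² + A*R)
I(6)*f(7, -7) = 1*(7 + (-7)² + 7*(-7)) = 1*(7 + 49 - 49) = 1*7 = 7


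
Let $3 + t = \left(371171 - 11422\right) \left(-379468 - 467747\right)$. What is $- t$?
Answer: $304784749038$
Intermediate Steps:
$t = -304784749038$ ($t = -3 + \left(371171 - 11422\right) \left(-379468 - 467747\right) = -3 + 359749 \left(-847215\right) = -3 - 304784749035 = -304784749038$)
$- t = \left(-1\right) \left(-304784749038\right) = 304784749038$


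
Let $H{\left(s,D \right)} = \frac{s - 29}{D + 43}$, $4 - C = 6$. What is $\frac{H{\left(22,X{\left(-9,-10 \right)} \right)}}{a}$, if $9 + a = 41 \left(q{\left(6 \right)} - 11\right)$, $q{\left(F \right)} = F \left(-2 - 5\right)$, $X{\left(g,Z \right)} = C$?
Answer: $\frac{7}{89462} \approx 7.8246 \cdot 10^{-5}$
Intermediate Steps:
$C = -2$ ($C = 4 - 6 = -2$)
$X{\left(g,Z \right)} = -2$
$H{\left(s,D \right)} = \frac{-29 + s}{43 + D}$
$q{\left(F \right)} = - 7 F$ ($q{\left(F \right)} = F \left(-7\right) = - 7 F$)
$a = -2182$ ($a = -9 + 41 \left(\left(-7\right) 6 - 11\right) = -9 + 41 \left(-42 - 11\right) = -9 + 41 \left(-53\right) = -9 - 2173 = -2182$)
$\frac{H{\left(22,X{\left(-9,-10 \right)} \right)}}{a} = \frac{\frac{1}{43 - 2} \left(-29 + 22\right)}{-2182} = \frac{1}{41} \left(-7\right) \left(- \frac{1}{2182}\right) = \left(- \frac{7}{41}\right) \left(- \frac{1}{2182}\right) = \frac{7}{89462}$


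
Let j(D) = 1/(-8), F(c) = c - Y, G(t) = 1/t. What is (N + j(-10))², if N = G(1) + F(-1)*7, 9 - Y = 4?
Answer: 108241/64 ≈ 1691.3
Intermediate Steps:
Y = 5 (Y = 9 - 1*4 = 9 - 4 = 5)
F(c) = -5 + c (F(c) = c - 1*5 = c - 5 = -5 + c)
j(D) = -⅛
N = -41 (N = 1/1 + (-5 - 1)*7 = 1 - 6*7 = 1 - 42 = -41)
(N + j(-10))² = (-41 - ⅛)² = (-329/8)² = 108241/64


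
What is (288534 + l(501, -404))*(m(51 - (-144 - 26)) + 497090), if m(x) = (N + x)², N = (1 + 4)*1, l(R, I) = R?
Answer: 158439159810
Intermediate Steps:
N = 5 (N = 5*1 = 5)
m(x) = (5 + x)²
(288534 + l(501, -404))*(m(51 - (-144 - 26)) + 497090) = (288534 + 501)*((5 + (51 - (-144 - 26)))² + 497090) = 289035*((5 + (51 - 1*(-170)))² + 497090) = 289035*((5 + (51 + 170))² + 497090) = 289035*((5 + 221)² + 497090) = 289035*(226² + 497090) = 289035*(51076 + 497090) = 289035*548166 = 158439159810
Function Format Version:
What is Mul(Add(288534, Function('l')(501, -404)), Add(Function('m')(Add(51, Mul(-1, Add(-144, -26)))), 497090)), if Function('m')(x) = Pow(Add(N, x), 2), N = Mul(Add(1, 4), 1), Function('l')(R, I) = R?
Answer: 158439159810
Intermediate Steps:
N = 5 (N = Mul(5, 1) = 5)
Function('m')(x) = Pow(Add(5, x), 2)
Mul(Add(288534, Function('l')(501, -404)), Add(Function('m')(Add(51, Mul(-1, Add(-144, -26)))), 497090)) = Mul(Add(288534, 501), Add(Pow(Add(5, Add(51, Mul(-1, Add(-144, -26)))), 2), 497090)) = Mul(289035, Add(Pow(Add(5, Add(51, Mul(-1, -170))), 2), 497090)) = Mul(289035, Add(Pow(Add(5, Add(51, 170)), 2), 497090)) = Mul(289035, Add(Pow(Add(5, 221), 2), 497090)) = Mul(289035, Add(Pow(226, 2), 497090)) = Mul(289035, Add(51076, 497090)) = Mul(289035, 548166) = 158439159810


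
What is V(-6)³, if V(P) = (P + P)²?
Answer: 2985984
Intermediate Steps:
V(P) = 4*P² (V(P) = (2*P)² = 4*P²)
V(-6)³ = (4*(-6)²)³ = (4*36)³ = 144³ = 2985984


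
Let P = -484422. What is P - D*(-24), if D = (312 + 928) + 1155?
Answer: -426942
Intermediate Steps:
D = 2395 (D = 1240 + 1155 = 2395)
P - D*(-24) = -484422 - 2395*(-24) = -484422 - 1*(-57480) = -484422 + 57480 = -426942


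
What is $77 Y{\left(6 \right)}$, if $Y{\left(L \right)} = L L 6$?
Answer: $16632$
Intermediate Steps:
$Y{\left(L \right)} = 6 L^{2}$ ($Y{\left(L \right)} = L^{2} \cdot 6 = 6 L^{2}$)
$77 Y{\left(6 \right)} = 77 \cdot 6 \cdot 6^{2} = 77 \cdot 6 \cdot 36 = 77 \cdot 216 = 16632$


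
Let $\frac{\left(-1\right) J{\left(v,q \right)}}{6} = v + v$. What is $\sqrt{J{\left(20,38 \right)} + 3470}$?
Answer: $\sqrt{3230} \approx 56.833$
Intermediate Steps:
$J{\left(v,q \right)} = - 12 v$ ($J{\left(v,q \right)} = - 6 \left(v + v\right) = - 6 \cdot 2 v = - 12 v$)
$\sqrt{J{\left(20,38 \right)} + 3470} = \sqrt{\left(-12\right) 20 + 3470} = \sqrt{-240 + 3470} = \sqrt{3230}$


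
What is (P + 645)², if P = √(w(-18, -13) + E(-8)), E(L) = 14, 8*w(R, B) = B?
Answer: 3328299/8 + 1935*√22/2 ≈ 4.2058e+5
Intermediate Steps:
w(R, B) = B/8
P = 3*√22/4 (P = √((⅛)*(-13) + 14) = √(-13/8 + 14) = √(99/8) = 3*√22/4 ≈ 3.5178)
(P + 645)² = (3*√22/4 + 645)² = (645 + 3*√22/4)²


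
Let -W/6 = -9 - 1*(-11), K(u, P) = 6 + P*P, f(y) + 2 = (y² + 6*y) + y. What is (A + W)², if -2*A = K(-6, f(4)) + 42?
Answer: 842724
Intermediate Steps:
f(y) = -2 + y² + 7*y (f(y) = -2 + ((y² + 6*y) + y) = -2 + (y² + 7*y) = -2 + y² + 7*y)
K(u, P) = 6 + P²
A = -906 (A = -((6 + (-2 + 4² + 7*4)²) + 42)/2 = -((6 + (-2 + 16 + 28)²) + 42)/2 = -((6 + 42²) + 42)/2 = -((6 + 1764) + 42)/2 = -(1770 + 42)/2 = -½*1812 = -906)
W = -12 (W = -6*(-9 - 1*(-11)) = -6*(-9 + 11) = -6*2 = -12)
(A + W)² = (-906 - 12)² = (-918)² = 842724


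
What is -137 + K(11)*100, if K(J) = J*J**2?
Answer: 132963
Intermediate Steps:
K(J) = J**3
-137 + K(11)*100 = -137 + 11**3*100 = -137 + 1331*100 = -137 + 133100 = 132963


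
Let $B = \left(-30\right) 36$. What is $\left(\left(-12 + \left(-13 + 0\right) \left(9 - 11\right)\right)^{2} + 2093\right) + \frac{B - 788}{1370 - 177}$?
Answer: $\frac{2728909}{1193} \approx 2287.4$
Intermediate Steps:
$B = -1080$
$\left(\left(-12 + \left(-13 + 0\right) \left(9 - 11\right)\right)^{2} + 2093\right) + \frac{B - 788}{1370 - 177} = \left(\left(-12 + \left(-13 + 0\right) \left(9 - 11\right)\right)^{2} + 2093\right) + \frac{-1080 - 788}{1370 - 177} = \left(\left(-12 - -26\right)^{2} + 2093\right) - \frac{1868}{1193} = \left(\left(-12 + 26\right)^{2} + 2093\right) - \frac{1868}{1193} = \left(14^{2} + 2093\right) - \frac{1868}{1193} = \left(196 + 2093\right) - \frac{1868}{1193} = 2289 - \frac{1868}{1193} = \frac{2728909}{1193}$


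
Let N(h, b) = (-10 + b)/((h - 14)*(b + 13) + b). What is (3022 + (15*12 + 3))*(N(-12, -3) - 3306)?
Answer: -2786635325/263 ≈ -1.0596e+7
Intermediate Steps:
N(h, b) = (-10 + b)/(b + (-14 + h)*(13 + b)) (N(h, b) = (-10 + b)/((-14 + h)*(13 + b) + b) = (-10 + b)/(b + (-14 + h)*(13 + b)))
(3022 + (15*12 + 3))*(N(-12, -3) - 3306) = (3022 + (15*12 + 3))*((-10 - 3)/(-182 - 13*(-3) + 13*(-12) - 3*(-12)) - 3306) = (3022 + (180 + 3))*(-13/(-182 + 39 - 156 + 36) - 3306) = (3022 + 183)*(-13/(-263) - 3306) = 3205*(-1/263*(-13) - 3306) = 3205*(13/263 - 3306) = 3205*(-869465/263) = -2786635325/263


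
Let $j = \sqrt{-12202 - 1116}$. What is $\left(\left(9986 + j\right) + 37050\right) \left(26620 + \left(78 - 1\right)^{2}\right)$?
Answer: $1530974764 + 32549 i \sqrt{13318} \approx 1.531 \cdot 10^{9} + 3.7563 \cdot 10^{6} i$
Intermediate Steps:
$j = i \sqrt{13318}$ ($j = \sqrt{-13318} = i \sqrt{13318} \approx 115.4 i$)
$\left(\left(9986 + j\right) + 37050\right) \left(26620 + \left(78 - 1\right)^{2}\right) = \left(\left(9986 + i \sqrt{13318}\right) + 37050\right) \left(26620 + \left(78 - 1\right)^{2}\right) = \left(47036 + i \sqrt{13318}\right) \left(26620 + 77^{2}\right) = \left(47036 + i \sqrt{13318}\right) \left(26620 + 5929\right) = \left(47036 + i \sqrt{13318}\right) 32549 = 1530974764 + 32549 i \sqrt{13318}$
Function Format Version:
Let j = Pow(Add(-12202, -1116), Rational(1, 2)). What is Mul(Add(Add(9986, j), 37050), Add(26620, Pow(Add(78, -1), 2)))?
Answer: Add(1530974764, Mul(32549, I, Pow(13318, Rational(1, 2)))) ≈ Add(1.5310e+9, Mul(3.7563e+6, I))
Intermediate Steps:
j = Mul(I, Pow(13318, Rational(1, 2))) (j = Pow(-13318, Rational(1, 2)) = Mul(I, Pow(13318, Rational(1, 2))) ≈ Mul(115.40, I))
Mul(Add(Add(9986, j), 37050), Add(26620, Pow(Add(78, -1), 2))) = Mul(Add(Add(9986, Mul(I, Pow(13318, Rational(1, 2)))), 37050), Add(26620, Pow(Add(78, -1), 2))) = Mul(Add(47036, Mul(I, Pow(13318, Rational(1, 2)))), Add(26620, Pow(77, 2))) = Mul(Add(47036, Mul(I, Pow(13318, Rational(1, 2)))), Add(26620, 5929)) = Mul(Add(47036, Mul(I, Pow(13318, Rational(1, 2)))), 32549) = Add(1530974764, Mul(32549, I, Pow(13318, Rational(1, 2))))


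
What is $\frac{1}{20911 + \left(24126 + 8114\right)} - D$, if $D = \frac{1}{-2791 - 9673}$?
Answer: $\frac{65615}{662474064} \approx 9.9045 \cdot 10^{-5}$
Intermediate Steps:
$D = - \frac{1}{12464}$ ($D = \frac{1}{-12464} = - \frac{1}{12464} \approx -8.0231 \cdot 10^{-5}$)
$\frac{1}{20911 + \left(24126 + 8114\right)} - D = \frac{1}{20911 + \left(24126 + 8114\right)} - - \frac{1}{12464} = \frac{1}{20911 + 32240} + \frac{1}{12464} = \frac{1}{53151} + \frac{1}{12464} = \frac{65615}{662474064}$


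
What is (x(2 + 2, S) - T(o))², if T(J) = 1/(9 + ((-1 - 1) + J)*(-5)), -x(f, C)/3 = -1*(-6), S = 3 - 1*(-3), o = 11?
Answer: 418609/1296 ≈ 323.00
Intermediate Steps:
S = 6 (S = 3 + 3 = 6)
x(f, C) = -18 (x(f, C) = -(-3)*(-6) = -3*6 = -18)
T(J) = 1/(19 - 5*J) (T(J) = 1/(9 + (-2 + J)*(-5)) = 1/(9 + (10 - 5*J)) = 1/(19 - 5*J))
(x(2 + 2, S) - T(o))² = (-18 - (-1)/(-19 + 5*11))² = (-18 - (-1)/(-19 + 55))² = (-18 - (-1)/36)² = (-18 - 1*(-1/36))² = (-18 + 1/36)² = (-647/36)² = 418609/1296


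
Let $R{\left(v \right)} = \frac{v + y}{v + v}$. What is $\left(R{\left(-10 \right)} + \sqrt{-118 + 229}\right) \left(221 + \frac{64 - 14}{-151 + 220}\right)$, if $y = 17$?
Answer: $- \frac{107093}{1380} + \frac{15299 \sqrt{111}}{69} \approx 2258.4$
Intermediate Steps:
$R{\left(v \right)} = \frac{17 + v}{2 v}$ ($R{\left(v \right)} = \frac{v + 17}{v + v} = \frac{17 + v}{2 v}$)
$\left(R{\left(-10 \right)} + \sqrt{-118 + 229}\right) \left(221 + \frac{64 - 14}{-151 + 220}\right) = \left(\frac{17 - 10}{2 \left(-10\right)} + \sqrt{-118 + 229}\right) \left(221 + \frac{64 - 14}{-151 + 220}\right) = \left(\frac{1}{2} \left(- \frac{1}{10}\right) 7 + \sqrt{111}\right) \left(221 + \frac{50}{69}\right) = \left(- \frac{7}{20} + \sqrt{111}\right) \left(221 + 50 \cdot \frac{1}{69}\right) = \left(- \frac{7}{20} + \sqrt{111}\right) \left(221 + \frac{50}{69}\right) = \left(- \frac{7}{20} + \sqrt{111}\right) \frac{15299}{69} = - \frac{107093}{1380} + \frac{15299 \sqrt{111}}{69}$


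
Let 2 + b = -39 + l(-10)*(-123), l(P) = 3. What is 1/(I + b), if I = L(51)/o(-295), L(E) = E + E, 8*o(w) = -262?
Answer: -131/54118 ≈ -0.0024206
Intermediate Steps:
o(w) = -131/4 (o(w) = (⅛)*(-262) = -131/4)
L(E) = 2*E
I = -408/131 (I = (2*51)/(-131/4) = 102*(-4/131) = -408/131 ≈ -3.1145)
b = -410 (b = -2 + (-39 + 3*(-123)) = -2 + (-39 - 369) = -2 - 408 = -410)
1/(I + b) = 1/(-408/131 - 410) = 1/(-54118/131) = -131/54118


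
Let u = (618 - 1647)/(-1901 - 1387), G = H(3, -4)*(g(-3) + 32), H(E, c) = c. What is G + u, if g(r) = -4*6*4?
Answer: 280919/1096 ≈ 256.31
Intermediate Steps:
g(r) = -96 (g(r) = -24*4 = -96)
G = 256 (G = -4*(-96 + 32) = -4*(-64) = 256)
u = 343/1096 (u = -1029/(-3288) = -1029*(-1/3288) = 343/1096 ≈ 0.31296)
G + u = 256 + 343/1096 = 280919/1096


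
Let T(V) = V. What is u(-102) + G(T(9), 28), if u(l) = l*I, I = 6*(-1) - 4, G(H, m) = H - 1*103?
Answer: 926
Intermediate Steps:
G(H, m) = -103 + H (G(H, m) = H - 103 = -103 + H)
I = -10 (I = -6 - 4 = -10)
u(l) = -10*l (u(l) = l*(-10) = -10*l)
u(-102) + G(T(9), 28) = -10*(-102) + (-103 + 9) = 1020 - 94 = 926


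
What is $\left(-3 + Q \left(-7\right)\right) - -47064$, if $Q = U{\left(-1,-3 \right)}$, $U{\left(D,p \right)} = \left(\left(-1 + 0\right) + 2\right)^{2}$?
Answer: $47054$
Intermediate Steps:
$U{\left(D,p \right)} = 1$ ($U{\left(D,p \right)} = \left(-1 + 2\right)^{2} = 1^{2} = 1$)
$Q = 1$
$\left(-3 + Q \left(-7\right)\right) - -47064 = \left(-3 + 1 \left(-7\right)\right) - -47064 = \left(-3 - 7\right) + 47064 = -10 + 47064 = 47054$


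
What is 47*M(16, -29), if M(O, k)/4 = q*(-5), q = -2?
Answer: 1880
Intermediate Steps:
M(O, k) = 40 (M(O, k) = 4*(-2*(-5)) = 4*10 = 40)
47*M(16, -29) = 47*40 = 1880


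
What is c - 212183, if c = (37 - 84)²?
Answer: -209974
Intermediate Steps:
c = 2209 (c = (-47)² = 2209)
c - 212183 = 2209 - 212183 = -209974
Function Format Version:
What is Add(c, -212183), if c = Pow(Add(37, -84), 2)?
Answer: -209974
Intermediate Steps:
c = 2209 (c = Pow(-47, 2) = 2209)
Add(c, -212183) = Add(2209, -212183) = -209974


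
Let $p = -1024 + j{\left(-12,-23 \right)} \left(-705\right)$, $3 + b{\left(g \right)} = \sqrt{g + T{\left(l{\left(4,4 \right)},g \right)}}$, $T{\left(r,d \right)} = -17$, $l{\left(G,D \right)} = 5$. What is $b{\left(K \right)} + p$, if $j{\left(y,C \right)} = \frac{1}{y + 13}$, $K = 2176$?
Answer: $-1732 + \sqrt{2159} \approx -1685.5$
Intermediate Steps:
$b{\left(g \right)} = -3 + \sqrt{-17 + g}$ ($b{\left(g \right)} = -3 + \sqrt{g - 17} = -3 + \sqrt{-17 + g}$)
$j{\left(y,C \right)} = \frac{1}{13 + y}$
$p = -1729$ ($p = -1024 + \frac{1}{13 - 12} \left(-705\right) = -1024 + 1^{-1} \left(-705\right) = -1024 + 1 \left(-705\right) = -1024 - 705 = -1729$)
$b{\left(K \right)} + p = \left(-3 + \sqrt{-17 + 2176}\right) - 1729 = \left(-3 + \sqrt{2159}\right) - 1729 = -1732 + \sqrt{2159}$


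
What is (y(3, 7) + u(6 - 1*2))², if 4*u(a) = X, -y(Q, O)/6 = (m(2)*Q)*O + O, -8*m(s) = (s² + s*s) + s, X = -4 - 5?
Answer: 205209/16 ≈ 12826.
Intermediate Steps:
X = -9
m(s) = -s²/4 - s/8 (m(s) = -((s² + s*s) + s)/8 = -((s² + s²) + s)/8 = -(2*s² + s)/8 = -(s + 2*s²)/8 = -s²/4 - s/8)
y(Q, O) = -6*O + 15*O*Q/2 (y(Q, O) = -6*(((-⅛*2*(1 + 2*2))*Q)*O + O) = -6*(((-⅛*2*(1 + 4))*Q)*O + O) = -6*(((-⅛*2*5)*Q)*O + O) = -6*((-5*Q/4)*O + O) = -6*(-5*O*Q/4 + O) = -6*(O - 5*O*Q/4) = -6*O + 15*O*Q/2)
u(a) = -9/4 (u(a) = (¼)*(-9) = -9/4)
(y(3, 7) + u(6 - 1*2))² = ((3/2)*7*(-4 + 5*3) - 9/4)² = ((3/2)*7*(-4 + 15) - 9/4)² = ((3/2)*7*11 - 9/4)² = (231/2 - 9/4)² = (453/4)² = 205209/16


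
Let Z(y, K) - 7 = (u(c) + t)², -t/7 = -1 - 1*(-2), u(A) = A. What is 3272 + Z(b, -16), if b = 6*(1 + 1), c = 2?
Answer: 3304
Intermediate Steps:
b = 12 (b = 6*2 = 12)
t = -7 (t = -7*(-1 - 1*(-2)) = -7*(-1 + 2) = -7*1 = -7)
Z(y, K) = 32 (Z(y, K) = 7 + (2 - 7)² = 7 + (-5)² = 7 + 25 = 32)
3272 + Z(b, -16) = 3272 + 32 = 3304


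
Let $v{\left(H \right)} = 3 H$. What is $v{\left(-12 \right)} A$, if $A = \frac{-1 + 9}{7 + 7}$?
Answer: $- \frac{144}{7} \approx -20.571$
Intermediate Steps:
$A = \frac{4}{7}$ ($A = \frac{8}{14} = 8 \cdot \frac{1}{14} = \frac{4}{7} \approx 0.57143$)
$v{\left(-12 \right)} A = 3 \left(-12\right) \frac{4}{7} = \left(-36\right) \frac{4}{7} = - \frac{144}{7}$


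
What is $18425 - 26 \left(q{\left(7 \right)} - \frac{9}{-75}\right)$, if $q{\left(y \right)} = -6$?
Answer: $\frac{464447}{25} \approx 18578.0$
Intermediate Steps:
$18425 - 26 \left(q{\left(7 \right)} - \frac{9}{-75}\right) = 18425 - 26 \left(-6 - \frac{9}{-75}\right) = 18425 - 26 \left(-6 - - \frac{3}{25}\right) = 18425 - 26 \left(-6 + \frac{3}{25}\right) = 18425 - - \frac{3822}{25} = 18425 + \frac{3822}{25} = \frac{464447}{25}$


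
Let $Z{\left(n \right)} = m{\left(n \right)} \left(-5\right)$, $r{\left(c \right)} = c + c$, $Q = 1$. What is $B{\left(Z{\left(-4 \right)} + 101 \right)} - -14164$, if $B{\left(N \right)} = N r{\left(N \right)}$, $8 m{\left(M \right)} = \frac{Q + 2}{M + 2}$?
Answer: $\frac{4473153}{128} \approx 34947.0$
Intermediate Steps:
$r{\left(c \right)} = 2 c$
$m{\left(M \right)} = \frac{3}{8 \left(2 + M\right)}$ ($m{\left(M \right)} = \frac{\left(1 + 2\right) \frac{1}{M + 2}}{8} = \frac{3 \frac{1}{2 + M}}{8} = \frac{3}{8 \left(2 + M\right)}$)
$Z{\left(n \right)} = - \frac{15}{8 \left(2 + n\right)}$ ($Z{\left(n \right)} = \frac{3}{8 \left(2 + n\right)} \left(-5\right) = - \frac{15}{8 \left(2 + n\right)}$)
$B{\left(N \right)} = 2 N^{2}$ ($B{\left(N \right)} = N 2 N = 2 N^{2}$)
$B{\left(Z{\left(-4 \right)} + 101 \right)} - -14164 = 2 \left(- \frac{15}{16 + 8 \left(-4\right)} + 101\right)^{2} - -14164 = 2 \left(- \frac{15}{16 - 32} + 101\right)^{2} + 14164 = 2 \left(- \frac{15}{-16} + 101\right)^{2} + 14164 = 2 \left(\left(-15\right) \left(- \frac{1}{16}\right) + 101\right)^{2} + 14164 = 2 \left(\frac{15}{16} + 101\right)^{2} + 14164 = 2 \left(\frac{1631}{16}\right)^{2} + 14164 = 2 \cdot \frac{2660161}{256} + 14164 = \frac{2660161}{128} + 14164 = \frac{4473153}{128}$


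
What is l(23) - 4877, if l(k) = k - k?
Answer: -4877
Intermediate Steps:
l(k) = 0
l(23) - 4877 = 0 - 4877 = -4877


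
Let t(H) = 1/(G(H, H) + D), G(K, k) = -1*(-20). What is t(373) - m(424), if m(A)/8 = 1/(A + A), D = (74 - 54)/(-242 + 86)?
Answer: 3359/82150 ≈ 0.040889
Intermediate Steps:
G(K, k) = 20
D = -5/39 (D = 20/(-156) = 20*(-1/156) = -5/39 ≈ -0.12821)
t(H) = 39/775 (t(H) = 1/(20 - 5/39) = 1/(775/39) = 39/775)
m(A) = 4/A (m(A) = 8/(A + A) = 8/((2*A)) = 8*(1/(2*A)) = 4/A)
t(373) - m(424) = 39/775 - 4/424 = 39/775 - 1*1/106 = 39/775 - 1/106 = 3359/82150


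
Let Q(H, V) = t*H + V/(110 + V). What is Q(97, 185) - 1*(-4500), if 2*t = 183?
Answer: 1578383/118 ≈ 13376.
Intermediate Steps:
t = 183/2 (t = (½)*183 = 183/2 ≈ 91.500)
Q(H, V) = 183*H/2 + V/(110 + V)
Q(97, 185) - 1*(-4500) = (185 + 10065*97 + (183/2)*97*185)/(110 + 185) - 1*(-4500) = (185 + 976305 + 3283935/2)/295 + 4500 = (1/295)*(5236915/2) + 4500 = 1047383/118 + 4500 = 1578383/118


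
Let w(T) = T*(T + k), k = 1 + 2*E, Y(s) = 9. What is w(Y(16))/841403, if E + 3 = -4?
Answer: -36/841403 ≈ -4.2786e-5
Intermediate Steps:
E = -7 (E = -3 - 4 = -7)
k = -13 (k = 1 + 2*(-7) = 1 - 14 = -13)
w(T) = T*(-13 + T) (w(T) = T*(T - 13) = T*(-13 + T))
w(Y(16))/841403 = (9*(-13 + 9))/841403 = (9*(-4))*(1/841403) = -36*1/841403 = -36/841403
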